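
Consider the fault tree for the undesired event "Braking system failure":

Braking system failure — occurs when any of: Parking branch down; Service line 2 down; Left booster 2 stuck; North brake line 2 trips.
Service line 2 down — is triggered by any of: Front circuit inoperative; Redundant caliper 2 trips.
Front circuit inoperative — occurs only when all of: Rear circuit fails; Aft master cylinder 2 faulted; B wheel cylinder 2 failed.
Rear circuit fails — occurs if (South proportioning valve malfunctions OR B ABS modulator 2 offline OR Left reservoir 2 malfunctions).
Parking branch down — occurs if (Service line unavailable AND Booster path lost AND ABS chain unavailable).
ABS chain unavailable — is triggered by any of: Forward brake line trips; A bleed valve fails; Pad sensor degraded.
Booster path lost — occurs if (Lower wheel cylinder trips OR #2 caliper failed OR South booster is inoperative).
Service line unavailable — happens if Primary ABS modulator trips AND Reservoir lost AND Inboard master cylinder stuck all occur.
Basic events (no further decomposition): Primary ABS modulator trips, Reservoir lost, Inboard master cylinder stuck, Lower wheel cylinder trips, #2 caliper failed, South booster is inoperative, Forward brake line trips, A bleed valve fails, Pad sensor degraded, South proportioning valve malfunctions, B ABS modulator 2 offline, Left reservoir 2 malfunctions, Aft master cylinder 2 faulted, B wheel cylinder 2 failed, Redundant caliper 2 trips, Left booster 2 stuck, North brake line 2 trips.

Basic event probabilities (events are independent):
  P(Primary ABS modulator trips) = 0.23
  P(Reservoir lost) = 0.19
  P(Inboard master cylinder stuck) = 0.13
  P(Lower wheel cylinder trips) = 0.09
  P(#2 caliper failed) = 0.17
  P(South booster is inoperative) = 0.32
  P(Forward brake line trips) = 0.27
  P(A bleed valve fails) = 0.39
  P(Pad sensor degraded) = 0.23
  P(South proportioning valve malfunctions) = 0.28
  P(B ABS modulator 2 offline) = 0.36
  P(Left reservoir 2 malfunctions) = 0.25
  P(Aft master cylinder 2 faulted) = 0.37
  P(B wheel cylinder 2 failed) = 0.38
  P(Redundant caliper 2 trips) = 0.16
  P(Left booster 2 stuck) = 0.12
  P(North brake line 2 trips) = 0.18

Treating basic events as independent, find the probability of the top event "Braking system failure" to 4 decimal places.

P(Service line unavailable) [AND] = 0.23 × 0.19 × 0.13 = 0.005681
P(Booster path lost) [OR] = 1 − (1−0.09) × (1−0.17) × (1−0.32) = 0.486396
P(ABS chain unavailable) [OR] = 1 − (1−0.27) × (1−0.39) × (1−0.23) = 0.657119
P(Parking branch down) [AND] = 0.005681 × 0.486396 × 0.657119 = 0.001816
P(Rear circuit fails) [OR] = 1 − (1−0.28) × (1−0.36) × (1−0.25) = 0.654400
P(Front circuit inoperative) [AND] = 0.654400 × 0.37 × 0.38 = 0.092009
P(Service line 2 down) [OR] = 1 − (1−0.092009) × (1−0.16) = 0.237288
P(Braking system failure) [OR] = 1 − (1−0.001816) × (1−0.237288) × (1−0.12) × (1−0.18) = 0.450626
Rounded to 4 decimal places: P(Braking system failure) ≈ 0.4506.

0.4506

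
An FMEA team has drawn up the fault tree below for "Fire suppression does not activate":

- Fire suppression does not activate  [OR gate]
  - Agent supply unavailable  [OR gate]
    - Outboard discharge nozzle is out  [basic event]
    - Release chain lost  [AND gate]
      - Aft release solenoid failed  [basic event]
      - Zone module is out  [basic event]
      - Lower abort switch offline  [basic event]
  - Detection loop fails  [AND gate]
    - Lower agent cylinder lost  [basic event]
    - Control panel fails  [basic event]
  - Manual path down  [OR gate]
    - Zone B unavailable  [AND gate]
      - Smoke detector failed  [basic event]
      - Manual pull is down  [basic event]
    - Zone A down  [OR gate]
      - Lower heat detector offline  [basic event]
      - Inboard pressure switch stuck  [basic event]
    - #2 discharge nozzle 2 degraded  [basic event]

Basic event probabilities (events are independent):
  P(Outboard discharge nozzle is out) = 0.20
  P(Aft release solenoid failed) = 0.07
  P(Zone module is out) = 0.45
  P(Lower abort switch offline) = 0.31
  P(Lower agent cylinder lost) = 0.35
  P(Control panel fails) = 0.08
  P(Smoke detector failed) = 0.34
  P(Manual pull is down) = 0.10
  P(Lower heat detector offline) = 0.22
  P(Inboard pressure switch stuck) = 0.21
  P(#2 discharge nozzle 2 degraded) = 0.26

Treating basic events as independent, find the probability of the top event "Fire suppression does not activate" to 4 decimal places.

0.6608

P(Release chain lost) [AND] = 0.07 × 0.45 × 0.31 = 0.009765
P(Agent supply unavailable) [OR] = 1 − (1−0.20) × (1−0.009765) = 0.207812
P(Detection loop fails) [AND] = 0.35 × 0.08 = 0.028000
P(Zone B unavailable) [AND] = 0.34 × 0.10 = 0.034000
P(Zone A down) [OR] = 1 − (1−0.22) × (1−0.21) = 0.383800
P(Manual path down) [OR] = 1 − (1−0.034000) × (1−0.383800) × (1−0.26) = 0.559516
P(Fire suppression does not activate) [OR] = 1 − (1−0.207812) × (1−0.028000) × (1−0.559516) = 0.660824
Rounded to 4 decimal places: P(Fire suppression does not activate) ≈ 0.6608.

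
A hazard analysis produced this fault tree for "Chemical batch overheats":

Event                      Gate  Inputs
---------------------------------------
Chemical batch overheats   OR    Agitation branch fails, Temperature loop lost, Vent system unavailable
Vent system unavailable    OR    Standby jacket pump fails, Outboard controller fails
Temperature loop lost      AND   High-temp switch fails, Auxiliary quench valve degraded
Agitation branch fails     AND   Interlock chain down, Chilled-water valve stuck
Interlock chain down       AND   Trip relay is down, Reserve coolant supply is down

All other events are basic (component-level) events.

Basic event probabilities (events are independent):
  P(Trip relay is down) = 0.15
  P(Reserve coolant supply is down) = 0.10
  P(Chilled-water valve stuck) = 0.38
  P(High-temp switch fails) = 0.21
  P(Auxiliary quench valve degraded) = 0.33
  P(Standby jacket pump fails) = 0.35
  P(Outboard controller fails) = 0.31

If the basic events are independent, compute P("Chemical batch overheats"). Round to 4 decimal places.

P(Interlock chain down) [AND] = 0.15 × 0.10 = 0.015000
P(Agitation branch fails) [AND] = 0.015000 × 0.38 = 0.005700
P(Temperature loop lost) [AND] = 0.21 × 0.33 = 0.069300
P(Vent system unavailable) [OR] = 1 − (1−0.35) × (1−0.31) = 0.551500
P(Chemical batch overheats) [OR] = 1 − (1−0.005700) × (1−0.069300) × (1−0.551500) = 0.584960
Rounded to 4 decimal places: P(Chemical batch overheats) ≈ 0.5850.

0.5850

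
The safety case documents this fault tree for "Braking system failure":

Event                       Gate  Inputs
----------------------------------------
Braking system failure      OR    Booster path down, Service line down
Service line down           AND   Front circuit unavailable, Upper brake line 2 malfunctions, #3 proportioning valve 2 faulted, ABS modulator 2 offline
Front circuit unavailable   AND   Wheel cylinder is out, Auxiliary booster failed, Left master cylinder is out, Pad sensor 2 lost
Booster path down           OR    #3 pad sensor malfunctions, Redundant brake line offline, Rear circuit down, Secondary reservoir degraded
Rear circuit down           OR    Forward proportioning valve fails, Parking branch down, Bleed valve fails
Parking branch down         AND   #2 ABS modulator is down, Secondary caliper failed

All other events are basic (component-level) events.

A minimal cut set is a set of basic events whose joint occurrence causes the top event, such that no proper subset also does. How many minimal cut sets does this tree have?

Parking branch down [AND]: one cut set from each child combined → 1 × 1 = 1 cut set(s).
Rear circuit down [OR]: union of children's cut sets → 3 cut set(s).
Booster path down [OR]: union of children's cut sets → 6 cut set(s).
Front circuit unavailable [AND]: one cut set from each child combined → 1 × 1 × 1 × 1 = 1 cut set(s).
Service line down [AND]: one cut set from each child combined → 1 × 1 × 1 × 1 = 1 cut set(s).
Braking system failure [OR]: union of children's cut sets → 7 cut set(s).
Minimal cut sets: {#3 pad sensor malfunctions}; {Redundant brake line offline}; {Forward proportioning valve fails}; {#2 ABS modulator is down, Secondary caliper failed}; {Bleed valve fails}; {Secondary reservoir degraded}; {#3 proportioning valve 2 faulted, ABS modulator 2 offline, Auxiliary booster failed, Left master cylinder is out, Pad sensor 2 lost, Upper brake line 2 malfunctions, Wheel cylinder is out}.

7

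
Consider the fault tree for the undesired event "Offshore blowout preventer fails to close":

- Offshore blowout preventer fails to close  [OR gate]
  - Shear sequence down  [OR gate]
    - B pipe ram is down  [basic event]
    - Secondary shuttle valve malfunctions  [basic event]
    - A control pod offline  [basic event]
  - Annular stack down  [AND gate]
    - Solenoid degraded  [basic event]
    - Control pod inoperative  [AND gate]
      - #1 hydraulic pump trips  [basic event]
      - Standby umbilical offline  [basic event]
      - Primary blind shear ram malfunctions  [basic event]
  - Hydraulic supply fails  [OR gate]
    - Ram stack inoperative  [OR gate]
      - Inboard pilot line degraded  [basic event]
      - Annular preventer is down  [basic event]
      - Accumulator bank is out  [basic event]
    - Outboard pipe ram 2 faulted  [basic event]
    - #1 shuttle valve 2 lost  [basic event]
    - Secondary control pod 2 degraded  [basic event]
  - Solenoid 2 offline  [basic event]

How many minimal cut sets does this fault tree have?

11

Shear sequence down [OR]: union of children's cut sets → 3 cut set(s).
Control pod inoperative [AND]: one cut set from each child combined → 1 × 1 × 1 = 1 cut set(s).
Annular stack down [AND]: one cut set from each child combined → 1 × 1 = 1 cut set(s).
Ram stack inoperative [OR]: union of children's cut sets → 3 cut set(s).
Hydraulic supply fails [OR]: union of children's cut sets → 6 cut set(s).
Offshore blowout preventer fails to close [OR]: union of children's cut sets → 11 cut set(s).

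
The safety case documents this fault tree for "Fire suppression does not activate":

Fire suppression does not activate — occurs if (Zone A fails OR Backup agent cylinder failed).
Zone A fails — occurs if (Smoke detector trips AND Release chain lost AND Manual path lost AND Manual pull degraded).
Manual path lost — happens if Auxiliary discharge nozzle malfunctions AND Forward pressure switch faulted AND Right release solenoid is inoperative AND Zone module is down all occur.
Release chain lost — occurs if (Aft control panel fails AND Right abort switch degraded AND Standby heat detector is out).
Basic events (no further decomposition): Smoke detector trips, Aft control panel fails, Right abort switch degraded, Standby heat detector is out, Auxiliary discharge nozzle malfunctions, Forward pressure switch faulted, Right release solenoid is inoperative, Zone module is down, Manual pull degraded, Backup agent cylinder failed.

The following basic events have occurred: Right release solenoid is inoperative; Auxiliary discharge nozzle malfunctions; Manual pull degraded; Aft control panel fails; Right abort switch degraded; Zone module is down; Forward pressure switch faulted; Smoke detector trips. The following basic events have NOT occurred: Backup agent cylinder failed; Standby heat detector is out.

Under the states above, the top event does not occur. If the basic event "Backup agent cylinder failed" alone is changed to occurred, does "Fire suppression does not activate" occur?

Counterfactual: set "Backup agent cylinder failed" to occurred.
Release chain lost [AND]: Aft control panel fails=occurs, Right abort switch degraded=occurs, Standby heat detector is out=not → not all inputs occur → does not occur.
Manual path lost [AND]: Auxiliary discharge nozzle malfunctions=occurs, Forward pressure switch faulted=occurs, Right release solenoid is inoperative=occurs, Zone module is down=occurs → all inputs occur → occurs.
Zone A fails [AND]: Smoke detector trips=occurs, Release chain lost=not, Manual path lost=occurs, Manual pull degraded=occurs → not all inputs occur → does not occur.
Fire suppression does not activate [OR]: Zone A fails=not, Backup agent cylinder failed=occurs → at least one input occurs → occurs.

Yes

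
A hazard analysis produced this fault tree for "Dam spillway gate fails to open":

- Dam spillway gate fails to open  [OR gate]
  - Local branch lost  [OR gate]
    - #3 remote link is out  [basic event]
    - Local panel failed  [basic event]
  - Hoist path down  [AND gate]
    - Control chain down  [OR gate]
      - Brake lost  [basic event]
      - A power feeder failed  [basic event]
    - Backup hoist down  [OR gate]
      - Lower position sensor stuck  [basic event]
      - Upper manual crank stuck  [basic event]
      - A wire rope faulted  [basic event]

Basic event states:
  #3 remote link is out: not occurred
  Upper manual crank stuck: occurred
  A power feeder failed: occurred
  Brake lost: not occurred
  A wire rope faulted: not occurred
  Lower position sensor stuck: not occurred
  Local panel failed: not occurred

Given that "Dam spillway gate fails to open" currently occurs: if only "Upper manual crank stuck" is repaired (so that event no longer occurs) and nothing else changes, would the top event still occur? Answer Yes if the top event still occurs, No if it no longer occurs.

Counterfactual: set "Upper manual crank stuck" to not occurred.
Local branch lost [OR]: #3 remote link is out=not, Local panel failed=not → no input occurs → does not occur.
Control chain down [OR]: Brake lost=not, A power feeder failed=occurs → at least one input occurs → occurs.
Backup hoist down [OR]: Lower position sensor stuck=not, Upper manual crank stuck=not, A wire rope faulted=not → no input occurs → does not occur.
Hoist path down [AND]: Control chain down=occurs, Backup hoist down=not → not all inputs occur → does not occur.
Dam spillway gate fails to open [OR]: Local branch lost=not, Hoist path down=not → no input occurs → does not occur.

No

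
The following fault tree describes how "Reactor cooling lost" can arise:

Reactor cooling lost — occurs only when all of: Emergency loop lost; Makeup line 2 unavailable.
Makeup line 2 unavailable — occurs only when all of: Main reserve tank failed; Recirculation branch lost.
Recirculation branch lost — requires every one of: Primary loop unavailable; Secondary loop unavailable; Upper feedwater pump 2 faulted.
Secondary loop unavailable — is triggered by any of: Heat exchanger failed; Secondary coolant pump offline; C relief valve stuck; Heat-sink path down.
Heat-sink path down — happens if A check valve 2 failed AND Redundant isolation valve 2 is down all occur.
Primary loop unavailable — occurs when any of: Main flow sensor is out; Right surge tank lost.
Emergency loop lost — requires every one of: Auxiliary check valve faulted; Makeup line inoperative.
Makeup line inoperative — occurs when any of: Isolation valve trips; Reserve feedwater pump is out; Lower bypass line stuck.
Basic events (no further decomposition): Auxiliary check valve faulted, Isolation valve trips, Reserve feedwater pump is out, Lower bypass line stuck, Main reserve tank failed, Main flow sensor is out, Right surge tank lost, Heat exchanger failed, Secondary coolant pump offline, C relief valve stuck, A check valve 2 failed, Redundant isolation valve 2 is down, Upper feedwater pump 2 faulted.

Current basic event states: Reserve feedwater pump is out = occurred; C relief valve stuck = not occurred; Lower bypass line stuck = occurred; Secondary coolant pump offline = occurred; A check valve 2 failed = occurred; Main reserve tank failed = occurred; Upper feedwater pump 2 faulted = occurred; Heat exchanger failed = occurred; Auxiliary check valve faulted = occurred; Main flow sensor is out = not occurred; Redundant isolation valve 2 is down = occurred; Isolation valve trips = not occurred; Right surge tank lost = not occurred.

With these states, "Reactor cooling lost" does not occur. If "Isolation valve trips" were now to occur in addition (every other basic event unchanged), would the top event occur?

No

Counterfactual: set "Isolation valve trips" to occurred.
Makeup line inoperative [OR]: Isolation valve trips=occurs, Reserve feedwater pump is out=occurs, Lower bypass line stuck=occurs → at least one input occurs → occurs.
Emergency loop lost [AND]: Auxiliary check valve faulted=occurs, Makeup line inoperative=occurs → all inputs occur → occurs.
Primary loop unavailable [OR]: Main flow sensor is out=not, Right surge tank lost=not → no input occurs → does not occur.
Heat-sink path down [AND]: A check valve 2 failed=occurs, Redundant isolation valve 2 is down=occurs → all inputs occur → occurs.
Secondary loop unavailable [OR]: Heat exchanger failed=occurs, Secondary coolant pump offline=occurs, C relief valve stuck=not, Heat-sink path down=occurs → at least one input occurs → occurs.
Recirculation branch lost [AND]: Primary loop unavailable=not, Secondary loop unavailable=occurs, Upper feedwater pump 2 faulted=occurs → not all inputs occur → does not occur.
Makeup line 2 unavailable [AND]: Main reserve tank failed=occurs, Recirculation branch lost=not → not all inputs occur → does not occur.
Reactor cooling lost [AND]: Emergency loop lost=occurs, Makeup line 2 unavailable=not → not all inputs occur → does not occur.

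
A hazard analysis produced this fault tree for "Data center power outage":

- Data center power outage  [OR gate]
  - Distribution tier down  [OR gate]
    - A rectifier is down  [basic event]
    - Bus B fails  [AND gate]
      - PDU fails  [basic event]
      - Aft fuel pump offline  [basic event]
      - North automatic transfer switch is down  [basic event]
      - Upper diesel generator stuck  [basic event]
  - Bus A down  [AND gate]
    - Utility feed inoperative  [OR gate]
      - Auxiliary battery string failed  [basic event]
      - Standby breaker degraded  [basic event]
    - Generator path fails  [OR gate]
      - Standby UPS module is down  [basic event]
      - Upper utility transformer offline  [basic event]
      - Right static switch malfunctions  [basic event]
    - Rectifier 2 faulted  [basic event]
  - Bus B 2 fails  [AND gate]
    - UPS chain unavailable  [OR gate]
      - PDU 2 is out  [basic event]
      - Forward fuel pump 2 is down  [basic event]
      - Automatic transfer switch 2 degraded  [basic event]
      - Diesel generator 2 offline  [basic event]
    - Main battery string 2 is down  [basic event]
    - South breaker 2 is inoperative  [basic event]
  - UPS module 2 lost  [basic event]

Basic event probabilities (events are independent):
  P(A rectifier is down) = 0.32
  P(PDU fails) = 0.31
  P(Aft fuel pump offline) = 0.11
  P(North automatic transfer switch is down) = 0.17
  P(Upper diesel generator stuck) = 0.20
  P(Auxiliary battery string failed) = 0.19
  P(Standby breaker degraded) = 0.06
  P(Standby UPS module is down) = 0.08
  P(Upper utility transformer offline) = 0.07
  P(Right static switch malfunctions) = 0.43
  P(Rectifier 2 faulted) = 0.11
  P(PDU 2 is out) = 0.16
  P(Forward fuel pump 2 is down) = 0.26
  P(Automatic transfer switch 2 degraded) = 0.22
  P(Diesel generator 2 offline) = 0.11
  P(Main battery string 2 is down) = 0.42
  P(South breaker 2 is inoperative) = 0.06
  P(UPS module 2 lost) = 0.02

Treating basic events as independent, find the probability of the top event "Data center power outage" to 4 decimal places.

0.3527

P(Bus B fails) [AND] = 0.31 × 0.11 × 0.17 × 0.20 = 0.001159
P(Distribution tier down) [OR] = 1 − (1−0.32) × (1−0.001159) = 0.320788
P(Utility feed inoperative) [OR] = 1 − (1−0.19) × (1−0.06) = 0.238600
P(Generator path fails) [OR] = 1 − (1−0.08) × (1−0.07) × (1−0.43) = 0.512308
P(Bus A down) [AND] = 0.238600 × 0.512308 × 0.11 = 0.013446
P(UPS chain unavailable) [OR] = 1 − (1−0.16) × (1−0.26) × (1−0.22) × (1−0.11) = 0.568485
P(Bus B 2 fails) [AND] = 0.568485 × 0.42 × 0.06 = 0.014326
P(Data center power outage) [OR] = 1 − (1−0.320788) × (1−0.013446) × (1−0.014326) × (1−0.02) = 0.352730
Rounded to 4 decimal places: P(Data center power outage) ≈ 0.3527.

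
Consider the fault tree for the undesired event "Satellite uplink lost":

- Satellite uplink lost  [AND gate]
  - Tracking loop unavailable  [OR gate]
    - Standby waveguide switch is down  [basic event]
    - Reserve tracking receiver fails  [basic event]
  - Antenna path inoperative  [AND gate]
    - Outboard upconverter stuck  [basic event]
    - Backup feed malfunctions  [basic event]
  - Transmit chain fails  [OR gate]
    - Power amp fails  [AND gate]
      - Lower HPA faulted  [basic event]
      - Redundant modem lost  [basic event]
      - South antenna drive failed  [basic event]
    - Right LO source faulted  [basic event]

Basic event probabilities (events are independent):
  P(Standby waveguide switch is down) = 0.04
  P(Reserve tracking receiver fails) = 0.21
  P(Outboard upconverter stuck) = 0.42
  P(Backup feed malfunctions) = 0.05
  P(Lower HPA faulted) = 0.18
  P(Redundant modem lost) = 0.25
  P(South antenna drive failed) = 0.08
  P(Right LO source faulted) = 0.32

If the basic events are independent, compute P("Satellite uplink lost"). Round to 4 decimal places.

P(Tracking loop unavailable) [OR] = 1 − (1−0.04) × (1−0.21) = 0.241600
P(Antenna path inoperative) [AND] = 0.42 × 0.05 = 0.021000
P(Power amp fails) [AND] = 0.18 × 0.25 × 0.08 = 0.003600
P(Transmit chain fails) [OR] = 1 − (1−0.003600) × (1−0.32) = 0.322448
P(Satellite uplink lost) [AND] = 0.241600 × 0.021000 × 0.322448 = 0.001636
Rounded to 4 decimal places: P(Satellite uplink lost) ≈ 0.0016.

0.0016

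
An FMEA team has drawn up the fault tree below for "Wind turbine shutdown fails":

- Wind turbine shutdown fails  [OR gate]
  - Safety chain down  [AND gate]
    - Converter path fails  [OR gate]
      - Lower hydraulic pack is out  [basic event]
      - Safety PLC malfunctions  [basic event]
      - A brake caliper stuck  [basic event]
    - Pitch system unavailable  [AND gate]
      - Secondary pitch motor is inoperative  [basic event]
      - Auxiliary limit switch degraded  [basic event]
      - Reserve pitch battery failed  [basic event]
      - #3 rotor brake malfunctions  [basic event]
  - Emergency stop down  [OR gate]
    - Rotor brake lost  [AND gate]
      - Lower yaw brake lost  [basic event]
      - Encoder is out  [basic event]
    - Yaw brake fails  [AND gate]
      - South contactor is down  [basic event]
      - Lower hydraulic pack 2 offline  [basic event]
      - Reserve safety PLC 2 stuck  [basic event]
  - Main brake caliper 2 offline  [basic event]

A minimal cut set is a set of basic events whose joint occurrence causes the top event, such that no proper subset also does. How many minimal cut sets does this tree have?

Converter path fails [OR]: union of children's cut sets → 3 cut set(s).
Pitch system unavailable [AND]: one cut set from each child combined → 1 × 1 × 1 × 1 = 1 cut set(s).
Safety chain down [AND]: one cut set from each child combined → 3 × 1 = 3 cut set(s).
Rotor brake lost [AND]: one cut set from each child combined → 1 × 1 = 1 cut set(s).
Yaw brake fails [AND]: one cut set from each child combined → 1 × 1 × 1 = 1 cut set(s).
Emergency stop down [OR]: union of children's cut sets → 2 cut set(s).
Wind turbine shutdown fails [OR]: union of children's cut sets → 6 cut set(s).
Minimal cut sets: {#3 rotor brake malfunctions, Auxiliary limit switch degraded, Lower hydraulic pack is out, Reserve pitch battery failed, Secondary pitch motor is inoperative}; {#3 rotor brake malfunctions, Auxiliary limit switch degraded, Reserve pitch battery failed, Safety PLC malfunctions, Secondary pitch motor is inoperative}; {#3 rotor brake malfunctions, A brake caliper stuck, Auxiliary limit switch degraded, Reserve pitch battery failed, Secondary pitch motor is inoperative}; {Encoder is out, Lower yaw brake lost}; {Lower hydraulic pack 2 offline, Reserve safety PLC 2 stuck, South contactor is down}; {Main brake caliper 2 offline}.

6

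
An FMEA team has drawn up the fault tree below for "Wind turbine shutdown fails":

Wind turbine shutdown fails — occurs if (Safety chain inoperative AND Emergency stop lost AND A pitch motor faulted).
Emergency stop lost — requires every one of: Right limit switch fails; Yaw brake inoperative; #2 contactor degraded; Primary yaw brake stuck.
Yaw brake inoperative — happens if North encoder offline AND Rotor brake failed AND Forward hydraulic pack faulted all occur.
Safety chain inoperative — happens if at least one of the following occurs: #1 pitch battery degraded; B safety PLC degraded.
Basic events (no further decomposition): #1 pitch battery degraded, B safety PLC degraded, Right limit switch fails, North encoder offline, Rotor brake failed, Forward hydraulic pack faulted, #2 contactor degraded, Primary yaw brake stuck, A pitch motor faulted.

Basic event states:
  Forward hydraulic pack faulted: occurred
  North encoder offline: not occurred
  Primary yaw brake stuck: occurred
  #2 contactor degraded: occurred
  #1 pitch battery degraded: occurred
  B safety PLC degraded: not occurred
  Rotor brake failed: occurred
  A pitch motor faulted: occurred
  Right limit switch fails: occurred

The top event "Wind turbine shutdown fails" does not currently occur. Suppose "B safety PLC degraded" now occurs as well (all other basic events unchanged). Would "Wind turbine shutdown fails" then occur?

Counterfactual: set "B safety PLC degraded" to occurred.
Safety chain inoperative [OR]: #1 pitch battery degraded=occurs, B safety PLC degraded=occurs → at least one input occurs → occurs.
Yaw brake inoperative [AND]: North encoder offline=not, Rotor brake failed=occurs, Forward hydraulic pack faulted=occurs → not all inputs occur → does not occur.
Emergency stop lost [AND]: Right limit switch fails=occurs, Yaw brake inoperative=not, #2 contactor degraded=occurs, Primary yaw brake stuck=occurs → not all inputs occur → does not occur.
Wind turbine shutdown fails [AND]: Safety chain inoperative=occurs, Emergency stop lost=not, A pitch motor faulted=occurs → not all inputs occur → does not occur.

No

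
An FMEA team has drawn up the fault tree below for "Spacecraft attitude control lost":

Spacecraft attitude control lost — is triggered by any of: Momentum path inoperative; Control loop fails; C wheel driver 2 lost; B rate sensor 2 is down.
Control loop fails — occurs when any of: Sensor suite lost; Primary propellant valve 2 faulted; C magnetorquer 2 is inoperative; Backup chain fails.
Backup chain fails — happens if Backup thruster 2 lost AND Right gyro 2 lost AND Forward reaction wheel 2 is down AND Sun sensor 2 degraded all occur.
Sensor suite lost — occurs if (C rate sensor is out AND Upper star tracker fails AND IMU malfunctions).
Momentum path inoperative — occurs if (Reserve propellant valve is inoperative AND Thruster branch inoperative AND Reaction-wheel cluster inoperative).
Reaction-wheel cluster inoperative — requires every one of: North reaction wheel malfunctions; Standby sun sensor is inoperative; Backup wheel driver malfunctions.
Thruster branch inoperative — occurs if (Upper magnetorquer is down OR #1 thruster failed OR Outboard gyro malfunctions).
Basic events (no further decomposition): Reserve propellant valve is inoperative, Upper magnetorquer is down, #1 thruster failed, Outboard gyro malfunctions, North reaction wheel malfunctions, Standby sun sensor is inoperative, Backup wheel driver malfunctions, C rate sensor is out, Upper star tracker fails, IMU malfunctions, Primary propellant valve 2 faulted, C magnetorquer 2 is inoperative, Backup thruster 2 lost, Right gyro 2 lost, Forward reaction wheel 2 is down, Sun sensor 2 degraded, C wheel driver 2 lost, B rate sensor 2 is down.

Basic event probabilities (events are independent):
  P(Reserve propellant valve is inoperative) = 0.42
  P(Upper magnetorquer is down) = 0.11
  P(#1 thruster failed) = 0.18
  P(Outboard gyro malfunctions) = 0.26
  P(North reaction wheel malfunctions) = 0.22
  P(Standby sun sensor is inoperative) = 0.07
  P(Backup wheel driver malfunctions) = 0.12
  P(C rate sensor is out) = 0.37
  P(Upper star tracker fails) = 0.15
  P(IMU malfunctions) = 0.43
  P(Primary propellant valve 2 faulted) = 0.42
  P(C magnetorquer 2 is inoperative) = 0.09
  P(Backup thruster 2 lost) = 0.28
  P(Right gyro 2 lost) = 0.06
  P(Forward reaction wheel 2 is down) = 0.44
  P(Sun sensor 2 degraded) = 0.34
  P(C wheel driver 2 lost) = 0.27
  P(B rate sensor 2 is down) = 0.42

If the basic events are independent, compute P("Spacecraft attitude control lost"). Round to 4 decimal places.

P(Thruster branch inoperative) [OR] = 1 − (1−0.11) × (1−0.18) × (1−0.26) = 0.459948
P(Reaction-wheel cluster inoperative) [AND] = 0.22 × 0.07 × 0.12 = 0.001848
P(Momentum path inoperative) [AND] = 0.42 × 0.459948 × 0.001848 = 0.000357
P(Sensor suite lost) [AND] = 0.37 × 0.15 × 0.43 = 0.023865
P(Backup chain fails) [AND] = 0.28 × 0.06 × 0.44 × 0.34 = 0.002513
P(Control loop fails) [OR] = 1 − (1−0.023865) × (1−0.42) × (1−0.09) × (1−0.002513) = 0.486091
P(Spacecraft attitude control lost) [OR] = 1 − (1−0.000357) × (1−0.486091) × (1−0.27) × (1−0.42) = 0.782489
Rounded to 4 decimal places: P(Spacecraft attitude control lost) ≈ 0.7825.

0.7825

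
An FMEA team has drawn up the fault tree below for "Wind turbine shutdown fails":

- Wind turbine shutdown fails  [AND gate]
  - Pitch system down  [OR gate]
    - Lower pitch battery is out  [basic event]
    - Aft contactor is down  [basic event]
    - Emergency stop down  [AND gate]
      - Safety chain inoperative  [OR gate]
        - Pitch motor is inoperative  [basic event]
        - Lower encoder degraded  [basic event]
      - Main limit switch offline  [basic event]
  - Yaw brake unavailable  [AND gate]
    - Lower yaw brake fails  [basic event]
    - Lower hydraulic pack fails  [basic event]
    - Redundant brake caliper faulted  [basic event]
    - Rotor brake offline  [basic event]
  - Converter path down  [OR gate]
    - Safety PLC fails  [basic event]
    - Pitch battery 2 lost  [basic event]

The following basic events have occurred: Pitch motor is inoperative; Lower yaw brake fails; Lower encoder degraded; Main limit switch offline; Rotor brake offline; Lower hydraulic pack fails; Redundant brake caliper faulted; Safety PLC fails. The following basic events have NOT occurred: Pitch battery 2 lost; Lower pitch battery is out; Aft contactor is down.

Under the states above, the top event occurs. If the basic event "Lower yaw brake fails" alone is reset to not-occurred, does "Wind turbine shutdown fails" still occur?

No

Counterfactual: set "Lower yaw brake fails" to not occurred.
Safety chain inoperative [OR]: Pitch motor is inoperative=occurs, Lower encoder degraded=occurs → at least one input occurs → occurs.
Emergency stop down [AND]: Safety chain inoperative=occurs, Main limit switch offline=occurs → all inputs occur → occurs.
Pitch system down [OR]: Lower pitch battery is out=not, Aft contactor is down=not, Emergency stop down=occurs → at least one input occurs → occurs.
Yaw brake unavailable [AND]: Lower yaw brake fails=not, Lower hydraulic pack fails=occurs, Redundant brake caliper faulted=occurs, Rotor brake offline=occurs → not all inputs occur → does not occur.
Converter path down [OR]: Safety PLC fails=occurs, Pitch battery 2 lost=not → at least one input occurs → occurs.
Wind turbine shutdown fails [AND]: Pitch system down=occurs, Yaw brake unavailable=not, Converter path down=occurs → not all inputs occur → does not occur.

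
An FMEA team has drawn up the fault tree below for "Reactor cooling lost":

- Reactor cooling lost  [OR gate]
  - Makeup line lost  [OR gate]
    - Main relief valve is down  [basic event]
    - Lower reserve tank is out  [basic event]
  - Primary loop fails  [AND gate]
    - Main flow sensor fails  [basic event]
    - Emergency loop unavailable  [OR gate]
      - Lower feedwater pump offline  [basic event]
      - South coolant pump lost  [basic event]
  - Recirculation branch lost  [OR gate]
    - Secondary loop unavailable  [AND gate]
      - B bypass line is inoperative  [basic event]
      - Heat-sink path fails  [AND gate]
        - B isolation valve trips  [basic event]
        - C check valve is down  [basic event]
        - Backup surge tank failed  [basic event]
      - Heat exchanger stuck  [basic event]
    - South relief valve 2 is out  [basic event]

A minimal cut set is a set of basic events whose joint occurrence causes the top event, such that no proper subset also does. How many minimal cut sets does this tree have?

Makeup line lost [OR]: union of children's cut sets → 2 cut set(s).
Emergency loop unavailable [OR]: union of children's cut sets → 2 cut set(s).
Primary loop fails [AND]: one cut set from each child combined → 1 × 2 = 2 cut set(s).
Heat-sink path fails [AND]: one cut set from each child combined → 1 × 1 × 1 = 1 cut set(s).
Secondary loop unavailable [AND]: one cut set from each child combined → 1 × 1 × 1 = 1 cut set(s).
Recirculation branch lost [OR]: union of children's cut sets → 2 cut set(s).
Reactor cooling lost [OR]: union of children's cut sets → 6 cut set(s).
Minimal cut sets: {Main relief valve is down}; {Lower reserve tank is out}; {Lower feedwater pump offline, Main flow sensor fails}; {Main flow sensor fails, South coolant pump lost}; {B bypass line is inoperative, B isolation valve trips, Backup surge tank failed, C check valve is down, Heat exchanger stuck}; {South relief valve 2 is out}.

6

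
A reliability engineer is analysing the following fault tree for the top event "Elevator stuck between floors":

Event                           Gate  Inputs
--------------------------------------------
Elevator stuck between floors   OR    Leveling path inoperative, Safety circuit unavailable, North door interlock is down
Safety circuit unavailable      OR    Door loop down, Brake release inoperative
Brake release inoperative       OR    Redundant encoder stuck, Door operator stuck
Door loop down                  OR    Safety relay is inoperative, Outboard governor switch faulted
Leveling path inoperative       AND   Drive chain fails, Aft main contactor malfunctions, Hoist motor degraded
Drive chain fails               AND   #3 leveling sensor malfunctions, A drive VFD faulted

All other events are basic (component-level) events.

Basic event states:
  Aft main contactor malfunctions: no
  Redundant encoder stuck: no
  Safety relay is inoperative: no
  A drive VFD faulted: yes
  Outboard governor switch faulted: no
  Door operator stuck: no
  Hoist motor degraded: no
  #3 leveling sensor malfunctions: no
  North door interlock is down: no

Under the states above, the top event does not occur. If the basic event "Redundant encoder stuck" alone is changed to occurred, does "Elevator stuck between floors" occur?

Yes

Counterfactual: set "Redundant encoder stuck" to occurred.
Drive chain fails [AND]: #3 leveling sensor malfunctions=not, A drive VFD faulted=occurs → not all inputs occur → does not occur.
Leveling path inoperative [AND]: Drive chain fails=not, Aft main contactor malfunctions=not, Hoist motor degraded=not → not all inputs occur → does not occur.
Door loop down [OR]: Safety relay is inoperative=not, Outboard governor switch faulted=not → no input occurs → does not occur.
Brake release inoperative [OR]: Redundant encoder stuck=occurs, Door operator stuck=not → at least one input occurs → occurs.
Safety circuit unavailable [OR]: Door loop down=not, Brake release inoperative=occurs → at least one input occurs → occurs.
Elevator stuck between floors [OR]: Leveling path inoperative=not, Safety circuit unavailable=occurs, North door interlock is down=not → at least one input occurs → occurs.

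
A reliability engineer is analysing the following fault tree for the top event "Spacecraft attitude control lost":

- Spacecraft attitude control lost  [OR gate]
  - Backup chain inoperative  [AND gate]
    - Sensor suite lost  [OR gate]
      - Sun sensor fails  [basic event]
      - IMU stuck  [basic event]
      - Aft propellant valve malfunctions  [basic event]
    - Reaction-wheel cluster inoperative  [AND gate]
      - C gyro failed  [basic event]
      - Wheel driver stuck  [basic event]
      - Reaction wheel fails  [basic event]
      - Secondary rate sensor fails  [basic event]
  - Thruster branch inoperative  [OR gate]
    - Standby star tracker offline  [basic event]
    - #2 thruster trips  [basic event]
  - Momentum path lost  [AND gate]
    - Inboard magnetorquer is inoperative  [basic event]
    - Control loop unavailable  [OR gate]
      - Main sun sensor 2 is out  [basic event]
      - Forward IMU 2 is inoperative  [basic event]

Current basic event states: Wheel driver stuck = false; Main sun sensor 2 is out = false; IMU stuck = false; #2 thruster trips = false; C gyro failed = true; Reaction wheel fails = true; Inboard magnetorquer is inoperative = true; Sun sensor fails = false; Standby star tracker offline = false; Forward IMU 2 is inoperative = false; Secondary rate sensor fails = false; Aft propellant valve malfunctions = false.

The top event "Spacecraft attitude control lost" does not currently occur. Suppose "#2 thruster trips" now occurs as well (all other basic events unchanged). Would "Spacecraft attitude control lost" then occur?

Counterfactual: set "#2 thruster trips" to occurred.
Sensor suite lost [OR]: Sun sensor fails=not, IMU stuck=not, Aft propellant valve malfunctions=not → no input occurs → does not occur.
Reaction-wheel cluster inoperative [AND]: C gyro failed=occurs, Wheel driver stuck=not, Reaction wheel fails=occurs, Secondary rate sensor fails=not → not all inputs occur → does not occur.
Backup chain inoperative [AND]: Sensor suite lost=not, Reaction-wheel cluster inoperative=not → not all inputs occur → does not occur.
Thruster branch inoperative [OR]: Standby star tracker offline=not, #2 thruster trips=occurs → at least one input occurs → occurs.
Control loop unavailable [OR]: Main sun sensor 2 is out=not, Forward IMU 2 is inoperative=not → no input occurs → does not occur.
Momentum path lost [AND]: Inboard magnetorquer is inoperative=occurs, Control loop unavailable=not → not all inputs occur → does not occur.
Spacecraft attitude control lost [OR]: Backup chain inoperative=not, Thruster branch inoperative=occurs, Momentum path lost=not → at least one input occurs → occurs.

Yes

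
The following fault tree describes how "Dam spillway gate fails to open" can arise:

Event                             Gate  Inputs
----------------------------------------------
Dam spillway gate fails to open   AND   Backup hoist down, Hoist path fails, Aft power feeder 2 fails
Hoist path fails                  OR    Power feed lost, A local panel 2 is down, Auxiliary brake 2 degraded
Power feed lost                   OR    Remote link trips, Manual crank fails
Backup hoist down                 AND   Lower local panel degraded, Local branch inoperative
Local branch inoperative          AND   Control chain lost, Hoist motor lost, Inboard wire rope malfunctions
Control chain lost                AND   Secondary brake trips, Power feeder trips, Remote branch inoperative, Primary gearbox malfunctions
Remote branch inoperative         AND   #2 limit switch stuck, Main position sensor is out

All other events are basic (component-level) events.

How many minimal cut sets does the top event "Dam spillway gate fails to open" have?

Remote branch inoperative [AND]: one cut set from each child combined → 1 × 1 = 1 cut set(s).
Control chain lost [AND]: one cut set from each child combined → 1 × 1 × 1 × 1 = 1 cut set(s).
Local branch inoperative [AND]: one cut set from each child combined → 1 × 1 × 1 = 1 cut set(s).
Backup hoist down [AND]: one cut set from each child combined → 1 × 1 = 1 cut set(s).
Power feed lost [OR]: union of children's cut sets → 2 cut set(s).
Hoist path fails [OR]: union of children's cut sets → 4 cut set(s).
Dam spillway gate fails to open [AND]: one cut set from each child combined → 1 × 4 × 1 = 4 cut set(s).
Minimal cut sets: {#2 limit switch stuck, Aft power feeder 2 fails, Hoist motor lost, Inboard wire rope malfunctions, Lower local panel degraded, Main position sensor is out, Power feeder trips, Primary gearbox malfunctions, Remote link trips, Secondary brake trips}; {#2 limit switch stuck, Aft power feeder 2 fails, Hoist motor lost, Inboard wire rope malfunctions, Lower local panel degraded, Main position sensor is out, Manual crank fails, Power feeder trips, Primary gearbox malfunctions, Secondary brake trips}; {#2 limit switch stuck, A local panel 2 is down, Aft power feeder 2 fails, Hoist motor lost, Inboard wire rope malfunctions, Lower local panel degraded, Main position sensor is out, Power feeder trips, Primary gearbox malfunctions, Secondary brake trips}; {#2 limit switch stuck, Aft power feeder 2 fails, Auxiliary brake 2 degraded, Hoist motor lost, Inboard wire rope malfunctions, Lower local panel degraded, Main position sensor is out, Power feeder trips, Primary gearbox malfunctions, Secondary brake trips}.

4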